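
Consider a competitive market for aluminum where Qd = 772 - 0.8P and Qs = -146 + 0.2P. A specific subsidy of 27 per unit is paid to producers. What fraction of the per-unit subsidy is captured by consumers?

Pre-subsidy: 772 - 0.8P = -146 + 0.2P gives P* = 918, Q* = 37.6.
With the subsidy, sellers receive Ps = Pb + 27 for each unit, where Pb is the price buyers pay.
Supply in terms of Pb becomes Qs = -146 + 0.2(Pb + 27) = -140.6 + 0.2Pb. Setting this equal to demand: 772 - 0.8Pb = -140.6 + 0.2Pb, so Pb = 912.6.
Sellers receive Ps = 912.6 + 27 = 939.6; Q' = 772 − 0.8·912.6 = 41.92.
Buyers' price falls by P* − Pb = 918 − 912.6 = 5.4; sellers' price rises by Ps − P* = 939.6 − 918 = 21.6.
So consumers capture 5.4/27 = 0.2 of each unit of subsidy.

Consumer share = 0.2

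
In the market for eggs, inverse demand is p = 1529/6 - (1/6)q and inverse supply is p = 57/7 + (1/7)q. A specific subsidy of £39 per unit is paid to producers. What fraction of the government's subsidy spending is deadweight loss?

DWL / government spending = 63/923

Pre-subsidy: 1529/6 - (1/6)q = 57/7 + (1/7)q gives q* = 797 and p* = 122.
With the subsidy, sellers receive ps = pb + 39 for each unit, where pb is the price buyers pay.
On the curves, pb = 1529/6 - (1/6)q and ps = 57/7 + (1/7)q; the wedge ps − pb = 39 gives 57/7 + (1/7)q − (1529/6 - (1/6)q) = 39, so q' = 923.
Then pb = 1529/6 − (1/6)·923 = 101 and ps = 57/7 + (1/7)·923 = 140.
ΔCS = ½(797 + 923)(122 − 101) = 18060; ΔPS = ½(797 + 923)(140 − 122) = 15480.
Government spending = 39 × 923 = 35997.
DWL = ½ × 39 × (923 − 797) = 2457; fraction = 2457 / 35997 = 63/923.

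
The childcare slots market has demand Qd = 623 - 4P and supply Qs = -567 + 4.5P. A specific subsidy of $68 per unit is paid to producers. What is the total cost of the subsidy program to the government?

Government cost = $14076

Pre-subsidy: 623 - 4P = -567 + 4.5P gives P* = 140, Q* = 63.
With the subsidy, sellers receive Ps = Pb + 68 for each unit, where Pb is the price buyers pay.
Supply in terms of Pb becomes Qs = -567 + 4.5(Pb + 68) = -261 + 4.5Pb. Setting this equal to demand: 623 - 4Pb = -261 + 4.5Pb, so Pb = 104.
Sellers receive Ps = 104 + 68 = 172; Q' = 623 − 4·104 = 207.
Government outlay = subsidy × quantity = 68 × 207 = 14076.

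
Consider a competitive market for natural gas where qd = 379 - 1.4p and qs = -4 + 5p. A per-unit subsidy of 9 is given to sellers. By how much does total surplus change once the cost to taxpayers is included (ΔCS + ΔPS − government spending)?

Pre-subsidy: 379 - 1.4p = -4 + 5p gives p* = 59.84375, q* = 295.21875.
With the subsidy, sellers receive ps = pb + 9 for each unit, where pb is the price buyers pay.
Supply in terms of pb becomes qs = -4 + 5(pb + 9) = 41 + 5pb. Setting this equal to demand: 379 - 1.4pb = 41 + 5pb, so pb = 52.8125.
Sellers receive ps = 52.8125 + 9 = 61.8125; q' = 379 − 1.4·52.8125 = 305.0625.
ΔCS = ½(295.21875 + 305.0625)(59.84375 − 52.8125) = 2110.36376953125; ΔPS = ½(295.21875 + 305.0625)(61.8125 − 59.84375) = 590.90185546875.
Government spending = 9 × 305.0625 = 2745.5625.
Net change = 2110.36376953125 + 590.90185546875 − 2745.5625 = -44.296875. The loss equals the DWL triangle ½·9·9.84375.

Net change in total surplus = -44.296875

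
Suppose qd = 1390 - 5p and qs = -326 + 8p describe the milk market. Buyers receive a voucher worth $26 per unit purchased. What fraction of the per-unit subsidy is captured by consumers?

Consumer share = 8/13

Pre-subsidy: 1390 - 5p = -326 + 8p gives p* = 132, q* = 730.
With the rebate, buyers effectively pay pb = ps − 26, where ps is the price sellers receive.
Demand in terms of ps becomes qd = 1390 − 5(ps − 26) = 1520 - 5ps. Setting this equal to supply: 1520 - 5ps = -326 + 8ps, so ps = 142.
Buyers pay pb = 142 − 26 = 116; q' = -326 + 8·142 = 810.
Buyers' price falls by p* − pb = 132 − 116 = 16; sellers' price rises by ps − p* = 142 − 132 = 10.
So consumers capture 16/26 = 8/13 of each unit of subsidy.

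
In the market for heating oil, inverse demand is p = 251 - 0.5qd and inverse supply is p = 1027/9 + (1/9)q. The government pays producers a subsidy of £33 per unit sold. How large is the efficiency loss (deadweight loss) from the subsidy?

Pre-subsidy: 251 - 0.5q = 1027/9 + (1/9)q gives q* = 224 and p* = 139.
With the subsidy, sellers receive ps = pb + 33 for each unit, where pb is the price buyers pay.
On the curves, pb = 251 - 0.5q and ps = 1027/9 + (1/9)q; the wedge ps − pb = 33 gives 1027/9 + (1/9)q − (251 - 0.5q) = 33, so q' = 278.
Then pb = 251 − 0.5·278 = 112 and ps = 1027/9 + (1/9)·278 = 145.
The subsidy expands output by 278 − 224 = 54 past the efficient level; on those units the gap between marginal cost and willingness to pay runs from 0 up to 33.
DWL = ½ × 33 × 54 = 891.

Deadweight loss = £891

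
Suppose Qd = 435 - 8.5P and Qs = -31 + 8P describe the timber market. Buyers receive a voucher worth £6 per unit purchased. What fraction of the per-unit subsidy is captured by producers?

Producer share = 17/33

Pre-subsidy: 435 - 8.5P = -31 + 8P gives P* = 932/33, Q* = 6433/33.
With the rebate, buyers effectively pay Pb = Ps − 6, where Ps is the price sellers receive.
Demand in terms of Ps becomes Qd = 435 − 8.5(Ps − 6) = 486 - 8.5Ps. Setting this equal to supply: 486 - 8.5Ps = -31 + 8Ps, so Ps = 94/3.
Buyers pay Pb = 94/3 − 6 = 76/3; Q' = -31 + 8·(94/3) = 659/3.
Buyers' price falls by P* − Pb = 932/33 − 76/3 = 32/11; sellers' price rises by Ps − P* = 94/3 − 932/33 = 34/11.
So producers capture (34/11)/6 = 17/33 of each unit of subsidy.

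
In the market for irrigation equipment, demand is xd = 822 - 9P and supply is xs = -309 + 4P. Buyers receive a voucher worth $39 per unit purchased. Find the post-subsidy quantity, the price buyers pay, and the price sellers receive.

Pre-subsidy: 822 - 9P = -309 + 4P gives P* = 87, x* = 39.
With the rebate, buyers effectively pay Pb = Ps − 39, where Ps is the price sellers receive.
Demand in terms of Ps becomes xd = 822 − 9(Ps − 39) = 1173 - 9Ps. Setting this equal to supply: 1173 - 9Ps = -309 + 4Ps, so Ps = 114.
Buyers pay Pb = 114 − 39 = 75; x' = -309 + 4·114 = 147.

x' = 147; buyers pay $75; sellers receive $114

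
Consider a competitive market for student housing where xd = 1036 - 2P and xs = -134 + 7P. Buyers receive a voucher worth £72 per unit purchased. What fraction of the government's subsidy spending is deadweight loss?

DWL / government spending = 7/111

Pre-subsidy: 1036 - 2P = -134 + 7P gives P* = 130, x* = 776.
With the rebate, buyers effectively pay Pb = Ps − 72, where Ps is the price sellers receive.
Demand in terms of Ps becomes xd = 1036 − 2(Ps − 72) = 1180 - 2Ps. Setting this equal to supply: 1180 - 2Ps = -134 + 7Ps, so Ps = 146.
Buyers pay Pb = 146 − 72 = 74; x' = -134 + 7·146 = 888.
ΔCS = ½(776 + 888)(130 − 74) = 46592; ΔPS = ½(776 + 888)(146 − 130) = 13312.
Government spending = 72 × 888 = 63936.
DWL = ½ × 72 × (888 − 776) = 4032; fraction = 4032 / 63936 = 7/111.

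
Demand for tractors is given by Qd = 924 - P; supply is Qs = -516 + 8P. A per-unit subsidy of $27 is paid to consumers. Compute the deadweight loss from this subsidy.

Deadweight loss = $324

Pre-subsidy: 924 - P = -516 + 8P gives P* = 160, Q* = 764.
With the rebate, buyers effectively pay Pb = Ps − 27, where Ps is the price sellers receive.
Demand in terms of Ps becomes Qd = 924 − 1(Ps − 27) = 951 - Ps. Setting this equal to supply: 951 - Ps = -516 + 8Ps, so Ps = 163.
Buyers pay Pb = 163 − 27 = 136; Q' = -516 + 8·163 = 788.
The subsidy expands output by 788 − 764 = 24 past the efficient level; on those units the gap between marginal cost and willingness to pay runs from 0 up to 27.
DWL = ½ × 27 × 24 = 324.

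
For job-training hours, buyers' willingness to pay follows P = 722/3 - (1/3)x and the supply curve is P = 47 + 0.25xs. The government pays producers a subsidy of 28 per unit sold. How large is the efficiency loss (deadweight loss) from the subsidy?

Pre-subsidy: 722/3 - (1/3)x = 47 + 0.25x gives x* = 332 and P* = 130.
With the subsidy, sellers receive Ps = Pb + 28 for each unit, where Pb is the price buyers pay.
On the curves, Pb = 722/3 - (1/3)x and Ps = 47 + 0.25x; the wedge Ps − Pb = 28 gives 47 + 0.25x − (722/3 - (1/3)x) = 28, so x' = 380.
Then Pb = 722/3 − (1/3)·380 = 114 and Ps = 47 + 0.25·380 = 142.
The subsidy expands output by 380 − 332 = 48 past the efficient level; on those units the gap between marginal cost and willingness to pay runs from 0 up to 28.
DWL = ½ × 28 × 48 = 672.

Deadweight loss = 672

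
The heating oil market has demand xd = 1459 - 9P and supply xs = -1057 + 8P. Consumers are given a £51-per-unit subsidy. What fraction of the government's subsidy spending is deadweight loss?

Pre-subsidy: 1459 - 9P = -1057 + 8P gives P* = 148, x* = 127.
With the rebate, buyers effectively pay Pb = Ps − 51, where Ps is the price sellers receive.
Demand in terms of Ps becomes xd = 1459 − 9(Ps − 51) = 1918 - 9Ps. Setting this equal to supply: 1918 - 9Ps = -1057 + 8Ps, so Ps = 175.
Buyers pay Pb = 175 − 51 = 124; x' = -1057 + 8·175 = 343.
ΔCS = ½(127 + 343)(148 − 124) = 5640; ΔPS = ½(127 + 343)(175 − 148) = 6345.
Government spending = 51 × 343 = 17493.
DWL = ½ × 51 × (343 − 127) = 5508; fraction = 5508 / 17493 = 108/343.

DWL / government spending = 108/343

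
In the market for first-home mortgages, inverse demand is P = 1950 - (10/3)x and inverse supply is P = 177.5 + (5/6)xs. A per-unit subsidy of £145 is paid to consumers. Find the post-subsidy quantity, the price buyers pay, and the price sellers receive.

Pre-subsidy: 1950 - (10/3)x = 177.5 + (5/6)x gives x* = 425.4 and P* = 532.
With the rebate, buyers effectively pay Pb = Ps − 145, where Ps is the price sellers receive.
On the curves, Pb = 1950 - (10/3)x and Ps = 177.5 + (5/6)x; the wedge Ps − Pb = 145 gives 177.5 + (5/6)x − (1950 - (10/3)x) = 145, so x' = 460.2.
Then Pb = 1950 − (10/3)·460.2 = 416 and Ps = 177.5 + (5/6)·460.2 = 561.

x' = 460.2; buyers pay £416; sellers receive £561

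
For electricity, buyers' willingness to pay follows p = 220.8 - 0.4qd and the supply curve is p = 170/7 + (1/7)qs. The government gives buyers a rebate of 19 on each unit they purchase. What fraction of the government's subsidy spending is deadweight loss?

DWL / government spending = 35/794

Pre-subsidy: 220.8 - 0.4q = 170/7 + (1/7)q gives q* = 362 and p* = 76.
With the rebate, buyers effectively pay pb = ps − 19, where ps is the price sellers receive.
On the curves, pb = 220.8 - 0.4q and ps = 170/7 + (1/7)q; the wedge ps − pb = 19 gives 170/7 + (1/7)q − (220.8 - 0.4q) = 19, so q' = 397.
Then pb = 220.8 − 0.4·397 = 62 and ps = 170/7 + (1/7)·397 = 81.
ΔCS = ½(362 + 397)(76 − 62) = 5313; ΔPS = ½(362 + 397)(81 − 76) = 1897.5.
Government spending = 19 × 397 = 7543.
DWL = ½ × 19 × (397 − 362) = 332.5; fraction = 332.5 / 7543 = 35/794.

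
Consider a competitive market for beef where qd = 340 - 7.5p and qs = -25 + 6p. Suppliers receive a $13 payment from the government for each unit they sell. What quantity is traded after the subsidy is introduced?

Pre-subsidy: 340 - 7.5p = -25 + 6p gives p* = 730/27, q* = 1235/9.
With the subsidy, sellers receive ps = pb + 13 for each unit, where pb is the price buyers pay.
Supply in terms of pb becomes qs = -25 + 6(pb + 13) = 53 + 6pb. Setting this equal to demand: 340 - 7.5pb = 53 + 6pb, so pb = 574/27.
Sellers receive ps = 574/27 + 13 = 925/27; q' = 340 − 7.5·(574/27) = 1625/9.

q' = 1625/9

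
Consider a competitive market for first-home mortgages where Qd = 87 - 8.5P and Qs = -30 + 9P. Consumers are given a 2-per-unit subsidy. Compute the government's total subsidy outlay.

Government cost = 2724/35

Pre-subsidy: 87 - 8.5P = -30 + 9P gives P* = 234/35, Q* = 1056/35.
With the rebate, buyers effectively pay Pb = Ps − 2, where Ps is the price sellers receive.
Demand in terms of Ps becomes Qd = 87 − 8.5(Ps − 2) = 104 - 8.5Ps. Setting this equal to supply: 104 - 8.5Ps = -30 + 9Ps, so Ps = 268/35.
Buyers pay Pb = 268/35 − 2 = 198/35; Q' = -30 + 9·(268/35) = 1362/35.
Government outlay = subsidy × quantity = 2 × 1362/35 = 2724/35.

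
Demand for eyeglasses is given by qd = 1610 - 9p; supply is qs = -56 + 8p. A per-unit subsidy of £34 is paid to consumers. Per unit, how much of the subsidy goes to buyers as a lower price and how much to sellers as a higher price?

Pre-subsidy: 1610 - 9p = -56 + 8p gives p* = 98, q* = 728.
With the rebate, buyers effectively pay pb = ps − 34, where ps is the price sellers receive.
Demand in terms of ps becomes qd = 1610 − 9(ps − 34) = 1916 - 9ps. Setting this equal to supply: 1916 - 9ps = -56 + 8ps, so ps = 116.
Buyers pay pb = 116 − 34 = 82; q' = -56 + 8·116 = 872.
Buyers' price falls by p* − pb = 98 − 82 = 16; sellers' price rises by ps − p* = 116 − 98 = 18.

Buyers gain £16 per unit; sellers gain £18 per unit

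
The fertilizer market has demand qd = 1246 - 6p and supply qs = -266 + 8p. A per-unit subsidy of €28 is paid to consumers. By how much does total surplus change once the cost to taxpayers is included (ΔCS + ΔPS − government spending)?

Net change in total surplus = -€1344

Pre-subsidy: 1246 - 6p = -266 + 8p gives p* = 108, q* = 598.
With the rebate, buyers effectively pay pb = ps − 28, where ps is the price sellers receive.
Demand in terms of ps becomes qd = 1246 − 6(ps − 28) = 1414 - 6ps. Setting this equal to supply: 1414 - 6ps = -266 + 8ps, so ps = 120.
Buyers pay pb = 120 − 28 = 92; q' = -266 + 8·120 = 694.
ΔCS = ½(598 + 694)(108 − 92) = 10336; ΔPS = ½(598 + 694)(120 − 108) = 7752.
Government spending = 28 × 694 = 19432.
Net change = 10336 + 7752 − 19432 = -1344. The loss equals the DWL triangle ½·28·96.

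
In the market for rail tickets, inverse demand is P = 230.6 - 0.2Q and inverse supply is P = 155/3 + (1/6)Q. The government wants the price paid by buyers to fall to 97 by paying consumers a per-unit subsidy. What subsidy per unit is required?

At a buyer price of 97, quantity demanded is 1153 − 5·97 = 668.
Sellers supply 668 only when they receive Ps = 155/3 + (1/6)·668 = 163.
s = Ps − Pb = 163 − 97 = 66.

Required subsidy s = 66 per unit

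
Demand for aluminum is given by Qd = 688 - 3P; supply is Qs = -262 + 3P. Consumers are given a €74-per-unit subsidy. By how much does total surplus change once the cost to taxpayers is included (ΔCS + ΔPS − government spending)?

Pre-subsidy: 688 - 3P = -262 + 3P gives P* = 475/3, Q* = 213.
With the rebate, buyers effectively pay Pb = Ps − 74, where Ps is the price sellers receive.
Demand in terms of Ps becomes Qd = 688 − 3(Ps − 74) = 910 - 3Ps. Setting this equal to supply: 910 - 3Ps = -262 + 3Ps, so Ps = 586/3.
Buyers pay Pb = 586/3 − 74 = 364/3; Q' = -262 + 3·(586/3) = 324.
ΔCS = ½(213 + 324)(475/3 − 364/3) = 9934.5; ΔPS = ½(213 + 324)(586/3 − 475/3) = 9934.5.
Government spending = 74 × 324 = 23976.
Net change = 9934.5 + 9934.5 − 23976 = -4107. The loss equals the DWL triangle ½·74·111.

Net change in total surplus = -€4107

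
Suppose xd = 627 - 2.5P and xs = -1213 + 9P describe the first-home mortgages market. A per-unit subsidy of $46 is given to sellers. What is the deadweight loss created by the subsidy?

Pre-subsidy: 627 - 2.5P = -1213 + 9P gives P* = 160, x* = 227.
With the subsidy, sellers receive Ps = Pb + 46 for each unit, where Pb is the price buyers pay.
Supply in terms of Pb becomes xs = -1213 + 9(Pb + 46) = -799 + 9Pb. Setting this equal to demand: 627 - 2.5Pb = -799 + 9Pb, so Pb = 124.
Sellers receive Ps = 124 + 46 = 170; x' = 627 − 2.5·124 = 317.
The subsidy expands output by 317 − 227 = 90 past the efficient level; on those units the gap between marginal cost and willingness to pay runs from 0 up to 46.
DWL = ½ × 46 × 90 = 2070.

Deadweight loss = $2070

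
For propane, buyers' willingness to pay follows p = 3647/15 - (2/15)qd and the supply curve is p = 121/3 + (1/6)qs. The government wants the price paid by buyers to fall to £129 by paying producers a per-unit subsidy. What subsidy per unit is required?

At a buyer price of 129, quantity demanded is 1823.5 − 7.5·129 = 856.
Sellers supply 856 only when they receive ps = 121/3 + (1/6)·856 = 183.
s = ps − pb = 183 − 129 = 54.

Required subsidy s = £54 per unit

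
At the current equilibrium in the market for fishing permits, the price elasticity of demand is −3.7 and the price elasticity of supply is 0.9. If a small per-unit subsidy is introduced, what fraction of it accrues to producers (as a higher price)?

Producer share = 37/46

For a small subsidy around the equilibrium, the benefit split depends on the relative slopes, which at a point are proportional to the elasticities.
Buyer share = εs/(εs + |εd|) = 0.9/(0.9 + 3.7) = 9/46; seller share = |εd|/(εs + |εd|) = 37/46.
So producers capture 37/46 of the subsidy.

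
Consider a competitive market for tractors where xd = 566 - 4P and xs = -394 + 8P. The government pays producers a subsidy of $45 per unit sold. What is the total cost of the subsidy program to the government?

Government cost = $16470

Pre-subsidy: 566 - 4P = -394 + 8P gives P* = 80, x* = 246.
With the subsidy, sellers receive Ps = Pb + 45 for each unit, where Pb is the price buyers pay.
Supply in terms of Pb becomes xs = -394 + 8(Pb + 45) = -34 + 8Pb. Setting this equal to demand: 566 - 4Pb = -34 + 8Pb, so Pb = 50.
Sellers receive Ps = 50 + 45 = 95; x' = 566 − 4·50 = 366.
Government outlay = subsidy × quantity = 45 × 366 = 16470.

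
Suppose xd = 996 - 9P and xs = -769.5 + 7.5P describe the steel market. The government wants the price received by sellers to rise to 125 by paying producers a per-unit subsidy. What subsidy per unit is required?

At a seller price of 125, quantity supplied is -769.5 + 7.5·125 = 168.
Buyers absorb 168 only when they pay Pb with 996 − 9·Pb = 168, i.e. Pb = 92.
s = Ps − Pb = 125 − 92 = 33.

Required subsidy s = 33 per unit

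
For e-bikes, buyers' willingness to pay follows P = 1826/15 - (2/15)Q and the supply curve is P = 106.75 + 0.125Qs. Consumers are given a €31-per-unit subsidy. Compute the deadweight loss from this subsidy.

Pre-subsidy: 1826/15 - (2/15)Q = 106.75 + 0.125Q gives Q* = 58 and P* = 114.
With the rebate, buyers effectively pay Pb = Ps − 31, where Ps is the price sellers receive.
On the curves, Pb = 1826/15 - (2/15)Q and Ps = 106.75 + 0.125Q; the wedge Ps − Pb = 31 gives 106.75 + 0.125Q − (1826/15 - (2/15)Q) = 31, so Q' = 178.
Then Pb = 1826/15 − (2/15)·178 = 98 and Ps = 106.75 + 0.125·178 = 129.
The subsidy expands output by 178 − 58 = 120 past the efficient level; on those units the gap between marginal cost and willingness to pay runs from 0 up to 31.
DWL = ½ × 31 × 120 = 1860.

Deadweight loss = €1860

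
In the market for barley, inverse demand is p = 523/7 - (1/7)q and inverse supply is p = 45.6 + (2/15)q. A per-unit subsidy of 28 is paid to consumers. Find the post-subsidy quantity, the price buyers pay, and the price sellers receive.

Pre-subsidy: 523/7 - (1/7)q = 45.6 + (2/15)q gives q* = 3057/29 and p* = 1730/29.
With the rebate, buyers effectively pay pb = ps − 28, where ps is the price sellers receive.
On the curves, pb = 523/7 - (1/7)q and ps = 45.6 + (2/15)q; the wedge ps − pb = 28 gives 45.6 + (2/15)q − (523/7 - (1/7)q) = 28, so q' = 5997/29.
Then pb = 523/7 − (1/7)·(5997/29) = 1310/29 and ps = 45.6 + (2/15)·(5997/29) = 2122/29.

q' = 5997/29; buyers pay 1310/29; sellers receive 2122/29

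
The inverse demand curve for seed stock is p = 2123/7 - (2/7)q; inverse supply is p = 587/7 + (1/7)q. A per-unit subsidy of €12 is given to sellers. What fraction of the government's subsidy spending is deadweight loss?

Pre-subsidy: 2123/7 - (2/7)q = 587/7 + (1/7)q gives q* = 512 and p* = 157.
With the subsidy, sellers receive ps = pb + 12 for each unit, where pb is the price buyers pay.
On the curves, pb = 2123/7 - (2/7)q and ps = 587/7 + (1/7)q; the wedge ps − pb = 12 gives 587/7 + (1/7)q − (2123/7 - (2/7)q) = 12, so q' = 540.
Then pb = 2123/7 − (2/7)·540 = 149 and ps = 587/7 + (1/7)·540 = 161.
ΔCS = ½(512 + 540)(157 − 149) = 4208; ΔPS = ½(512 + 540)(161 − 157) = 2104.
Government spending = 12 × 540 = 6480.
DWL = ½ × 12 × (540 − 512) = 168; fraction = 168 / 6480 = 7/270.

DWL / government spending = 7/270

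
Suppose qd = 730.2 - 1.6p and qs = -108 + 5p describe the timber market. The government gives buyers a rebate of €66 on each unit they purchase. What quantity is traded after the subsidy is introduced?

q' = 607

Pre-subsidy: 730.2 - 1.6p = -108 + 5p gives p* = 127, q* = 527.
With the rebate, buyers effectively pay pb = ps − 66, where ps is the price sellers receive.
Demand in terms of ps becomes qd = 730.2 − 1.6(ps − 66) = 835.8 - 1.6ps. Setting this equal to supply: 835.8 - 1.6ps = -108 + 5ps, so ps = 143.
Buyers pay pb = 143 − 66 = 77; q' = -108 + 5·143 = 607.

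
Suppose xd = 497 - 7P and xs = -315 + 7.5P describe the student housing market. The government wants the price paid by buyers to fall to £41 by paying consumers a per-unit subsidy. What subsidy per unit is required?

Required subsidy s = £29 per unit

At a buyer price of 41, quantity demanded is 497 − 7·41 = 210.
Sellers supply 210 only when they receive Ps with -315 + 7.5·Ps = 210, i.e. Ps = 70.
s = Ps − Pb = 70 − 41 = 29.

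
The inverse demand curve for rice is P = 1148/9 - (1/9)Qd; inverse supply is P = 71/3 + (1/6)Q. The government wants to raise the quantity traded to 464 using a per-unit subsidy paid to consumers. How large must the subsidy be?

At Q = 464, from the demand curve buyers pay Pb = 1148/9 − (1/9)·464 = 76; from the supply curve sellers need Ps = 71/3 + (1/6)·464 = 101.
The subsidy must fill the gap: s = Ps − Pb = 101 − 76 = 25.

Required subsidy s = 25 per unit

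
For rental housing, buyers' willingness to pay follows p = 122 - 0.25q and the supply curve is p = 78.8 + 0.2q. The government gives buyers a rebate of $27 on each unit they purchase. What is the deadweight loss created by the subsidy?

Pre-subsidy: 122 - 0.25q = 78.8 + 0.2q gives q* = 96 and p* = 98.
With the rebate, buyers effectively pay pb = ps − 27, where ps is the price sellers receive.
On the curves, pb = 122 - 0.25q and ps = 78.8 + 0.2q; the wedge ps − pb = 27 gives 78.8 + 0.2q − (122 - 0.25q) = 27, so q' = 156.
Then pb = 122 − 0.25·156 = 83 and ps = 78.8 + 0.2·156 = 110.
The subsidy expands output by 156 − 96 = 60 past the efficient level; on those units the gap between marginal cost and willingness to pay runs from 0 up to 27.
DWL = ½ × 27 × 60 = 810.

Deadweight loss = $810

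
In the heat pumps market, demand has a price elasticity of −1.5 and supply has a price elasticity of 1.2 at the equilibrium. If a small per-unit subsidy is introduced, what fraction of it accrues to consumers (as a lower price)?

Consumer share = 4/9

For a small subsidy around the equilibrium, the benefit split depends on the relative slopes, which at a point are proportional to the elasticities.
Buyer share = εs/(εs + |εd|) = 1.2/(1.2 + 1.5) = 4/9; seller share = |εd|/(εs + |εd|) = 5/9.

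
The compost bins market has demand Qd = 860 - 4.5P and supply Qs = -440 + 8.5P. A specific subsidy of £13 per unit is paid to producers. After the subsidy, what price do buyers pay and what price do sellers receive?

Pre-subsidy: 860 - 4.5P = -440 + 8.5P gives P* = 100, Q* = 410.
With the subsidy, sellers receive Ps = Pb + 13 for each unit, where Pb is the price buyers pay.
Supply in terms of Pb becomes Qs = -440 + 8.5(Pb + 13) = -329.5 + 8.5Pb. Setting this equal to demand: 860 - 4.5Pb = -329.5 + 8.5Pb, so Pb = 91.5.
Sellers receive Ps = 91.5 + 13 = 104.5; Q' = 860 − 4.5·91.5 = 448.25.

Buyers pay £91.5; sellers receive £104.5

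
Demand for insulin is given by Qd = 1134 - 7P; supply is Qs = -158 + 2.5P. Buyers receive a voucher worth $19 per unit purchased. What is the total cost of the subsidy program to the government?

Pre-subsidy: 1134 - 7P = -158 + 2.5P gives P* = 136, Q* = 182.
With the rebate, buyers effectively pay Pb = Ps − 19, where Ps is the price sellers receive.
Demand in terms of Ps becomes Qd = 1134 − 7(Ps − 19) = 1267 - 7Ps. Setting this equal to supply: 1267 - 7Ps = -158 + 2.5Ps, so Ps = 150.
Buyers pay Pb = 150 − 19 = 131; Q' = -158 + 2.5·150 = 217.
Government outlay = subsidy × quantity = 19 × 217 = 4123.

Government cost = $4123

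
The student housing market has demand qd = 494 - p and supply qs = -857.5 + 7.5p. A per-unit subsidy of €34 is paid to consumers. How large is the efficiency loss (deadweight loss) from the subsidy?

Deadweight loss = €510

Pre-subsidy: 494 - p = -857.5 + 7.5p gives p* = 159, q* = 335.
With the rebate, buyers effectively pay pb = ps − 34, where ps is the price sellers receive.
Demand in terms of ps becomes qd = 494 − 1(ps − 34) = 528 - ps. Setting this equal to supply: 528 - ps = -857.5 + 7.5ps, so ps = 163.
Buyers pay pb = 163 − 34 = 129; q' = -857.5 + 7.5·163 = 365.
The subsidy expands output by 365 − 335 = 30 past the efficient level; on those units the gap between marginal cost and willingness to pay runs from 0 up to 34.
DWL = ½ × 34 × 30 = 510.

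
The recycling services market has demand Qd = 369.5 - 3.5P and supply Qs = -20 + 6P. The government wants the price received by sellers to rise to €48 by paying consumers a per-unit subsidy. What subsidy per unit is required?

Required subsidy s = €19 per unit

At a seller price of 48, quantity supplied is -20 + 6·48 = 268.
Buyers absorb 268 only when they pay Pb with 369.5 − 3.5·Pb = 268, i.e. Pb = 29.
s = Ps − Pb = 48 − 29 = 19.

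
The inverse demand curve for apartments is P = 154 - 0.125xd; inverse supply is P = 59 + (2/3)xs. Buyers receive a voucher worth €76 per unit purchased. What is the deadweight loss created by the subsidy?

Pre-subsidy: 154 - 0.125x = 59 + (2/3)x gives x* = 120 and P* = 139.
With the rebate, buyers effectively pay Pb = Ps − 76, where Ps is the price sellers receive.
On the curves, Pb = 154 - 0.125x and Ps = 59 + (2/3)x; the wedge Ps − Pb = 76 gives 59 + (2/3)x − (154 - 0.125x) = 76, so x' = 216.
Then Pb = 154 − 0.125·216 = 127 and Ps = 59 + (2/3)·216 = 203.
The subsidy expands output by 216 − 120 = 96 past the efficient level; on those units the gap between marginal cost and willingness to pay runs from 0 up to 76.
DWL = ½ × 76 × 96 = 3648.

Deadweight loss = €3648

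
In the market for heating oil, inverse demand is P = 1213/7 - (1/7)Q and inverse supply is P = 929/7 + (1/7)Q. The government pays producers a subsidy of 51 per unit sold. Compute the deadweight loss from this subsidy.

Deadweight loss = 4551.75

Pre-subsidy: 1213/7 - (1/7)Q = 929/7 + (1/7)Q gives Q* = 142 and P* = 153.
With the subsidy, sellers receive Ps = Pb + 51 for each unit, where Pb is the price buyers pay.
On the curves, Pb = 1213/7 - (1/7)Q and Ps = 929/7 + (1/7)Q; the wedge Ps − Pb = 51 gives 929/7 + (1/7)Q − (1213/7 - (1/7)Q) = 51, so Q' = 320.5.
Then Pb = 1213/7 − (1/7)·320.5 = 127.5 and Ps = 929/7 + (1/7)·320.5 = 178.5.
The subsidy expands output by 320.5 − 142 = 178.5 past the efficient level; on those units the gap between marginal cost and willingness to pay runs from 0 up to 51.
DWL = ½ × 51 × 178.5 = 4551.75.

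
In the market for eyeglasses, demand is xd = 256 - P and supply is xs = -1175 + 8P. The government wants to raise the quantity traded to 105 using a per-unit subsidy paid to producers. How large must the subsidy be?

At x = 105, invert demand for the buyer price: Pb = (256 − 105)/1 = 151; invert supply for the seller price: Ps = (105 − (-1175))/8 = 160.
The subsidy must fill the gap: s = Ps − Pb = 160 − 151 = 9.

Required subsidy s = 9 per unit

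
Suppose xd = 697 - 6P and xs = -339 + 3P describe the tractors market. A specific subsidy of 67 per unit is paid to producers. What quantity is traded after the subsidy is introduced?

x' = 421/3

Pre-subsidy: 697 - 6P = -339 + 3P gives P* = 1036/9, x* = 19/3.
With the subsidy, sellers receive Ps = Pb + 67 for each unit, where Pb is the price buyers pay.
Supply in terms of Pb becomes xs = -339 + 3(Pb + 67) = -138 + 3Pb. Setting this equal to demand: 697 - 6Pb = -138 + 3Pb, so Pb = 835/9.
Sellers receive Ps = 835/9 + 67 = 1438/9; x' = 697 − 6·(835/9) = 421/3.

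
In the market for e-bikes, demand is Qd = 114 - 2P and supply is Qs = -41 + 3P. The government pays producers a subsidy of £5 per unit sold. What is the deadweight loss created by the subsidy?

Pre-subsidy: 114 - 2P = -41 + 3P gives P* = 31, Q* = 52.
With the subsidy, sellers receive Ps = Pb + 5 for each unit, where Pb is the price buyers pay.
Supply in terms of Pb becomes Qs = -41 + 3(Pb + 5) = -26 + 3Pb. Setting this equal to demand: 114 - 2Pb = -26 + 3Pb, so Pb = 28.
Sellers receive Ps = 28 + 5 = 33; Q' = 114 − 2·28 = 58.
The subsidy expands output by 58 − 52 = 6 past the efficient level; on those units the gap between marginal cost and willingness to pay runs from 0 up to 5.
DWL = ½ × 5 × 6 = 15.

Deadweight loss = £15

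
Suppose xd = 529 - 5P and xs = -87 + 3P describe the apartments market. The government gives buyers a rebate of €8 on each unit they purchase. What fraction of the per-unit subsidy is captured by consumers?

Consumer share = 0.375

Pre-subsidy: 529 - 5P = -87 + 3P gives P* = 77, x* = 144.
With the rebate, buyers effectively pay Pb = Ps − 8, where Ps is the price sellers receive.
Demand in terms of Ps becomes xd = 529 − 5(Ps − 8) = 569 - 5Ps. Setting this equal to supply: 569 - 5Ps = -87 + 3Ps, so Ps = 82.
Buyers pay Pb = 82 − 8 = 74; x' = -87 + 3·82 = 159.
Buyers' price falls by P* − Pb = 77 − 74 = 3; sellers' price rises by Ps − P* = 82 − 77 = 5.
So consumers capture 3/8 = 0.375 of each unit of subsidy.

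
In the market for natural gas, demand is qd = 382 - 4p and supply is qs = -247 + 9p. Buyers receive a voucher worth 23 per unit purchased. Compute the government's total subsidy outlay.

Pre-subsidy: 382 - 4p = -247 + 9p gives p* = 629/13, q* = 2450/13.
With the rebate, buyers effectively pay pb = ps − 23, where ps is the price sellers receive.
Demand in terms of ps becomes qd = 382 − 4(ps − 23) = 474 - 4ps. Setting this equal to supply: 474 - 4ps = -247 + 9ps, so ps = 721/13.
Buyers pay pb = 721/13 − 23 = 422/13; q' = -247 + 9·(721/13) = 3278/13.
Government outlay = subsidy × quantity = 23 × 3278/13 = 75394/13.

Government cost = 75394/13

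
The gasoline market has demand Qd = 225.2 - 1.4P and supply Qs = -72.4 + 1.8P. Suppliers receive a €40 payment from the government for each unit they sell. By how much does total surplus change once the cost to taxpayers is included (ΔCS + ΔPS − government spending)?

Pre-subsidy: 225.2 - 1.4P = -72.4 + 1.8P gives P* = 93, Q* = 95.
With the subsidy, sellers receive Ps = Pb + 40 for each unit, where Pb is the price buyers pay.
Supply in terms of Pb becomes Qs = -72.4 + 1.8(Pb + 40) = -0.4 + 1.8Pb. Setting this equal to demand: 225.2 - 1.4Pb = -0.4 + 1.8Pb, so Pb = 70.5.
Sellers receive Ps = 70.5 + 40 = 110.5; Q' = 225.2 − 1.4·70.5 = 126.5.
ΔCS = ½(95 + 126.5)(93 − 70.5) = 2491.875; ΔPS = ½(95 + 126.5)(110.5 − 93) = 1938.125.
Government spending = 40 × 126.5 = 5060.
Net change = 2491.875 + 1938.125 − 5060 = -630. The loss equals the DWL triangle ½·40·31.5.

Net change in total surplus = -€630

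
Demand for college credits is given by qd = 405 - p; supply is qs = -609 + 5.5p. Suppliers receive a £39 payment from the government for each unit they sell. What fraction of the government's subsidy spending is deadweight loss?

Pre-subsidy: 405 - p = -609 + 5.5p gives p* = 156, q* = 249.
With the subsidy, sellers receive ps = pb + 39 for each unit, where pb is the price buyers pay.
Supply in terms of pb becomes qs = -609 + 5.5(pb + 39) = -394.5 + 5.5pb. Setting this equal to demand: 405 - pb = -394.5 + 5.5pb, so pb = 123.
Sellers receive ps = 123 + 39 = 162; q' = 405 − 1·123 = 282.
ΔCS = ½(249 + 282)(156 − 123) = 8761.5; ΔPS = ½(249 + 282)(162 − 156) = 1593.
Government spending = 39 × 282 = 10998.
DWL = ½ × 39 × (282 − 249) = 643.5; fraction = 643.5 / 10998 = 11/188.

DWL / government spending = 11/188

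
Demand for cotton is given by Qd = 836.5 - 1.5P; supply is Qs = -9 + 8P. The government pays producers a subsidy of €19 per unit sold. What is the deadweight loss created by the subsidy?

Deadweight loss = €228

Pre-subsidy: 836.5 - 1.5P = -9 + 8P gives P* = 89, Q* = 703.
With the subsidy, sellers receive Ps = Pb + 19 for each unit, where Pb is the price buyers pay.
Supply in terms of Pb becomes Qs = -9 + 8(Pb + 19) = 143 + 8Pb. Setting this equal to demand: 836.5 - 1.5Pb = 143 + 8Pb, so Pb = 73.
Sellers receive Ps = 73 + 19 = 92; Q' = 836.5 − 1.5·73 = 727.
The subsidy expands output by 727 − 703 = 24 past the efficient level; on those units the gap between marginal cost and willingness to pay runs from 0 up to 19.
DWL = ½ × 19 × 24 = 228.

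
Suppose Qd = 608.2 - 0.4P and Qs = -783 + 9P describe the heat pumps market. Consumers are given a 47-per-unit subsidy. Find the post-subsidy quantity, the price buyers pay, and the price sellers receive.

Q' = 567; buyers pay 103; sellers receive 150

Pre-subsidy: 608.2 - 0.4P = -783 + 9P gives P* = 148, Q* = 549.
With the rebate, buyers effectively pay Pb = Ps − 47, where Ps is the price sellers receive.
Demand in terms of Ps becomes Qd = 608.2 − 0.4(Ps − 47) = 627 - 0.4Ps. Setting this equal to supply: 627 - 0.4Ps = -783 + 9Ps, so Ps = 150.
Buyers pay Pb = 150 − 47 = 103; Q' = -783 + 9·150 = 567.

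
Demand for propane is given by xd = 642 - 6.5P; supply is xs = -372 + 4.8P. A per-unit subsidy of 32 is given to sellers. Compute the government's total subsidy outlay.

Pre-subsidy: 642 - 6.5P = -372 + 4.8P gives P* = 10140/113, x* = 6636/113.
With the subsidy, sellers receive Ps = Pb + 32 for each unit, where Pb is the price buyers pay.
Supply in terms of Pb becomes xs = -372 + 4.8(Pb + 32) = -218.4 + 4.8Pb. Setting this equal to demand: 642 - 6.5Pb = -218.4 + 4.8Pb, so Pb = 8604/113.
Sellers receive Ps = 8604/113 + 32 = 12220/113; x' = 642 − 6.5·(8604/113) = 16620/113.
Government outlay = subsidy × quantity = 32 × 16620/113 = 531840/113.

Government cost = 531840/113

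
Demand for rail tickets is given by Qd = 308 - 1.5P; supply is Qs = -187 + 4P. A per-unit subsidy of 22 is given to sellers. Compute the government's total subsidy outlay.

Pre-subsidy: 308 - 1.5P = -187 + 4P gives P* = 90, Q* = 173.
With the subsidy, sellers receive Ps = Pb + 22 for each unit, where Pb is the price buyers pay.
Supply in terms of Pb becomes Qs = -187 + 4(Pb + 22) = -99 + 4Pb. Setting this equal to demand: 308 - 1.5Pb = -99 + 4Pb, so Pb = 74.
Sellers receive Ps = 74 + 22 = 96; Q' = 308 − 1.5·74 = 197.
Government outlay = subsidy × quantity = 22 × 197 = 4334.

Government cost = 4334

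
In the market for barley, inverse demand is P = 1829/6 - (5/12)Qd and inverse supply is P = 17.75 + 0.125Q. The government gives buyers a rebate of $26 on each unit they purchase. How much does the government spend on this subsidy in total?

Government cost = $15028

Pre-subsidy: 1829/6 - (5/12)Q = 17.75 + 0.125Q gives Q* = 530 and P* = 84.
With the rebate, buyers effectively pay Pb = Ps − 26, where Ps is the price sellers receive.
On the curves, Pb = 1829/6 - (5/12)Q and Ps = 17.75 + 0.125Q; the wedge Ps − Pb = 26 gives 17.75 + 0.125Q − (1829/6 - (5/12)Q) = 26, so Q' = 578.
Then Pb = 1829/6 − (5/12)·578 = 64 and Ps = 17.75 + 0.125·578 = 90.
Government outlay = subsidy × quantity = 26 × 578 = 15028.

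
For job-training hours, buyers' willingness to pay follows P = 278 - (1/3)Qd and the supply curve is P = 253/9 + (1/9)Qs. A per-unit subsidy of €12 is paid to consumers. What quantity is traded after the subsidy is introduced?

Pre-subsidy: 278 - (1/3)Q = 253/9 + (1/9)Q gives Q* = 562.25 and P* = 1087/12.
With the rebate, buyers effectively pay Pb = Ps − 12, where Ps is the price sellers receive.
On the curves, Pb = 278 - (1/3)Q and Ps = 253/9 + (1/9)Q; the wedge Ps − Pb = 12 gives 253/9 + (1/9)Q − (278 - (1/3)Q) = 12, so Q' = 589.25.
Then Pb = 278 − (1/3)·589.25 = 979/12 and Ps = 253/9 + (1/9)·589.25 = 1123/12.

Q' = 589.25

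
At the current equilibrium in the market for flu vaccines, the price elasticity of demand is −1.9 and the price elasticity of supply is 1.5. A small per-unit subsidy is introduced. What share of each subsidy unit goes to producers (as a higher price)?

Producer share = 19/34

For a small subsidy around the equilibrium, the benefit split depends on the relative slopes, which at a point are proportional to the elasticities.
Buyer share = εs/(εs + |εd|) = 1.5/(1.5 + 1.9) = 15/34; seller share = |εd|/(εs + |εd|) = 19/34.
So producers capture 19/34 of the subsidy.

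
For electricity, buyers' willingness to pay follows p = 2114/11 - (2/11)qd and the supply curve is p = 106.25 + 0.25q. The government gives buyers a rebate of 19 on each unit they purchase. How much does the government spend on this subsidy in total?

Pre-subsidy: 2114/11 - (2/11)q = 106.25 + 0.25q gives q* = 199 and p* = 156.
With the rebate, buyers effectively pay pb = ps − 19, where ps is the price sellers receive.
On the curves, pb = 2114/11 - (2/11)q and ps = 106.25 + 0.25q; the wedge ps − pb = 19 gives 106.25 + 0.25q − (2114/11 - (2/11)q) = 19, so q' = 243.
Then pb = 2114/11 − (2/11)·243 = 148 and ps = 106.25 + 0.25·243 = 167.
Government outlay = subsidy × quantity = 19 × 243 = 4617.

Government cost = 4617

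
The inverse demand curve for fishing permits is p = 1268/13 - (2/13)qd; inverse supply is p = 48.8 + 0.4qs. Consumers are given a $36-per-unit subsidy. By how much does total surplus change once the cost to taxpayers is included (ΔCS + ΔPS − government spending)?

Net change in total surplus = -$1170

Pre-subsidy: 1268/13 - (2/13)q = 48.8 + 0.4q gives q* = 88 and p* = 84.
With the rebate, buyers effectively pay pb = ps − 36, where ps is the price sellers receive.
On the curves, pb = 1268/13 - (2/13)q and ps = 48.8 + 0.4q; the wedge ps − pb = 36 gives 48.8 + 0.4q − (1268/13 - (2/13)q) = 36, so q' = 153.
Then pb = 1268/13 − (2/13)·153 = 74 and ps = 48.8 + 0.4·153 = 110.
ΔCS = ½(88 + 153)(84 − 74) = 1205; ΔPS = ½(88 + 153)(110 − 84) = 3133.
Government spending = 36 × 153 = 5508.
Net change = 1205 + 3133 − 5508 = -1170. The loss equals the DWL triangle ½·36·65.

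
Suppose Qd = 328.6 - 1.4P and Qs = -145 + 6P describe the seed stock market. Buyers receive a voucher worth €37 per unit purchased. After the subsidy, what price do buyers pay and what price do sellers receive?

Pre-subsidy: 328.6 - 1.4P = -145 + 6P gives P* = 64, Q* = 239.
With the rebate, buyers effectively pay Pb = Ps − 37, where Ps is the price sellers receive.
Demand in terms of Ps becomes Qd = 328.6 − 1.4(Ps − 37) = 380.4 - 1.4Ps. Setting this equal to supply: 380.4 - 1.4Ps = -145 + 6Ps, so Ps = 71.
Buyers pay Pb = 71 − 37 = 34; Q' = -145 + 6·71 = 281.

Buyers pay €34; sellers receive €71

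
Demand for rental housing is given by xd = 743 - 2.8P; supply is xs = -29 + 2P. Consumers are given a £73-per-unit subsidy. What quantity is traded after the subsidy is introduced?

x' = 2267/6

Pre-subsidy: 743 - 2.8P = -29 + 2P gives P* = 965/6, x* = 878/3.
With the rebate, buyers effectively pay Pb = Ps − 73, where Ps is the price sellers receive.
Demand in terms of Ps becomes xd = 743 − 2.8(Ps − 73) = 947.4 - 2.8Ps. Setting this equal to supply: 947.4 - 2.8Ps = -29 + 2Ps, so Ps = 2441/12.
Buyers pay Pb = 2441/12 − 73 = 1565/12; x' = -29 + 2·(2441/12) = 2267/6.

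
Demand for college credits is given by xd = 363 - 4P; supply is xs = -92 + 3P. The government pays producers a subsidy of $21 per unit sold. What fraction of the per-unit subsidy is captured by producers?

Producer share = 4/7

Pre-subsidy: 363 - 4P = -92 + 3P gives P* = 65, x* = 103.
With the subsidy, sellers receive Ps = Pb + 21 for each unit, where Pb is the price buyers pay.
Supply in terms of Pb becomes xs = -92 + 3(Pb + 21) = -29 + 3Pb. Setting this equal to demand: 363 - 4Pb = -29 + 3Pb, so Pb = 56.
Sellers receive Ps = 56 + 21 = 77; x' = 363 − 4·56 = 139.
Buyers' price falls by P* − Pb = 65 − 56 = 9; sellers' price rises by Ps − P* = 77 − 65 = 12.
So producers capture 12/21 = 4/7 of each unit of subsidy.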